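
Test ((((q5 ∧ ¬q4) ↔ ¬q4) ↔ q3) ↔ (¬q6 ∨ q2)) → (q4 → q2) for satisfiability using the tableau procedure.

Satisfiable

Initial set: {(((((q5 ∧ ¬q4) ↔ ¬q4) ↔ q3) ↔ (¬q6 ∨ q2)) → (q4 → q2))}.
(((((q5 ∧ ¬q4) ↔ ¬q4) ↔ q3) ↔ (¬q6 ∨ q2)) → (q4 → q2)): β-rule — branch into ¬((((q5 ∧ ¬q4) ↔ ¬q4) ↔ q3) ↔ (¬q6 ∨ q2))  //  (q4 → q2).
  branch 1 (add ¬((((q5 ∧ ¬q4) ↔ ¬q4) ↔ q3) ↔ (¬q6 ∨ q2))):
    ¬((((q5 ∧ ¬q4) ↔ ¬q4) ↔ q3) ↔ (¬q6 ∨ q2)): β-rule — branch into (((q5 ∧ ¬q4) ↔ ¬q4) ↔ q3), ¬(¬q6 ∨ q2)  //  ¬(((q5 ∧ ¬q4) ↔ ¬q4) ↔ q3), (¬q6 ∨ q2).
      branch 1.1 (add (((q5 ∧ ¬q4) ↔ ¬q4) ↔ q3), ¬(¬q6 ∨ q2)):
        ¬(¬q6 ∨ q2): α-rule — add ¬¬q6, ¬q2.
        (((q5 ∧ ¬q4) ↔ ¬q4) ↔ q3): β-rule — branch into ((q5 ∧ ¬q4) ↔ ¬q4), q3  //  ¬((q5 ∧ ¬q4) ↔ ¬q4), ¬q3.
          branch 1.1.1 (add ((q5 ∧ ¬q4) ↔ ¬q4), q3):
            ((q5 ∧ ¬q4) ↔ ¬q4): β-rule — branch into (q5 ∧ ¬q4), ¬q4  //  ¬(q5 ∧ ¬q4), ¬¬q4.
              branch 1.1.1.1 (add (q5 ∧ ¬q4), ¬q4):
                (q5 ∧ ¬q4): α-rule — add q5, ¬q4.
                ○ open, literals {q2=false, q3=true, q4=false, q5=true, q6=true}.
              branch 1.1.1.2 (add ¬(q5 ∧ ¬q4), ¬¬q4):
                ¬(q5 ∧ ¬q4): β-rule — branch into ¬q5  //  ¬¬q4.
                  branch 1.1.1.2.1 (add ¬q5):
                    ○ open, literals {q2=false, q3=true, q4=true, q5=false, q6=true}.
                  branch 1.1.1.2.2 (add ¬¬q4):
                    ○ open, literals {q2=false, q3=true, q4=true, q6=true}.
          branch 1.1.2 (add ¬((q5 ∧ ¬q4) ↔ ¬q4), ¬q3):
            ¬((q5 ∧ ¬q4) ↔ ¬q4): β-rule — branch into (q5 ∧ ¬q4), ¬¬q4  //  ¬(q5 ∧ ¬q4), ¬q4.
              branch 1.1.2.1 (add (q5 ∧ ¬q4), ¬¬q4):
                (q5 ∧ ¬q4): α-rule — add q5, ¬q4.
                × closes — contains both q4 and ¬q4.
              branch 1.1.2.2 (add ¬(q5 ∧ ¬q4), ¬q4):
                ¬(q5 ∧ ¬q4): β-rule — branch into ¬q5  //  ¬¬q4.
                  branch 1.1.2.2.1 (add ¬q5):
                    ○ open, literals {q2=false, q3=false, q4=false, q5=false, q6=true}.
                  branch 1.1.2.2.2 (add ¬¬q4):
                    × closes — contains both q4 and ¬q4.
      branch 1.2 (add ¬(((q5 ∧ ¬q4) ↔ ¬q4) ↔ q3), (¬q6 ∨ q2)):
        ¬(((q5 ∧ ¬q4) ↔ ¬q4) ↔ q3): β-rule — branch into ((q5 ∧ ¬q4) ↔ ¬q4), ¬q3  //  ¬((q5 ∧ ¬q4) ↔ ¬q4), q3.
          branch 1.2.1 (add ((q5 ∧ ¬q4) ↔ ¬q4), ¬q3):
            (¬q6 ∨ q2): β-rule — branch into ¬q6  //  q2.
              branch 1.2.1.1 (add ¬q6):
                ((q5 ∧ ¬q4) ↔ ¬q4): β-rule — branch into (q5 ∧ ¬q4), ¬q4  //  ¬(q5 ∧ ¬q4), ¬¬q4.
                  branch 1.2.1.1.1 (add (q5 ∧ ¬q4), ¬q4):
                    (q5 ∧ ¬q4): α-rule — add q5, ¬q4.
                    ○ open, literals {q3=false, q4=false, q5=true, q6=false}.
                  branch 1.2.1.1.2 (add ¬(q5 ∧ ¬q4), ¬¬q4):
                    ¬(q5 ∧ ¬q4): β-rule — branch into ¬q5  //  ¬¬q4.
                      branch 1.2.1.1.2.1 (add ¬q5):
                        ○ open, literals {q3=false, q4=true, q5=false, q6=false}.
                      branch 1.2.1.1.2.2 (add ¬¬q4):
                        ○ open, literals {q3=false, q4=true, q6=false}.
              branch 1.2.1.2 (add q2):
                ((q5 ∧ ¬q4) ↔ ¬q4): β-rule — branch into (q5 ∧ ¬q4), ¬q4  //  ¬(q5 ∧ ¬q4), ¬¬q4.
                  branch 1.2.1.2.1 (add (q5 ∧ ¬q4), ¬q4):
                    (q5 ∧ ¬q4): α-rule — add q5, ¬q4.
                    ○ open, literals {q2=true, q3=false, q4=false, q5=true}.
                  branch 1.2.1.2.2 (add ¬(q5 ∧ ¬q4), ¬¬q4):
                    ¬(q5 ∧ ¬q4): β-rule — branch into ¬q5  //  ¬¬q4.
                      branch 1.2.1.2.2.1 (add ¬q5):
                        ○ open, literals {q2=true, q3=false, q4=true, q5=false}.
                      branch 1.2.1.2.2.2 (add ¬¬q4):
                        ○ open, literals {q2=true, q3=false, q4=true}.
          branch 1.2.2 (add ¬((q5 ∧ ¬q4) ↔ ¬q4), q3):
            (¬q6 ∨ q2): β-rule — branch into ¬q6  //  q2.
              branch 1.2.2.1 (add ¬q6):
                ¬((q5 ∧ ¬q4) ↔ ¬q4): β-rule — branch into (q5 ∧ ¬q4), ¬¬q4  //  ¬(q5 ∧ ¬q4), ¬q4.
                  branch 1.2.2.1.1 (add (q5 ∧ ¬q4), ¬¬q4):
                    (q5 ∧ ¬q4): α-rule — add q5, ¬q4.
                    × closes — contains both q4 and ¬q4.
                  branch 1.2.2.1.2 (add ¬(q5 ∧ ¬q4), ¬q4):
                    ¬(q5 ∧ ¬q4): β-rule — branch into ¬q5  //  ¬¬q4.
                      branch 1.2.2.1.2.1 (add ¬q5):
                        ○ open, literals {q3=true, q4=false, q5=false, q6=false}.
                      branch 1.2.2.1.2.2 (add ¬¬q4):
                        × closes — contains both q4 and ¬q4.
              branch 1.2.2.2 (add q2):
                ¬((q5 ∧ ¬q4) ↔ ¬q4): β-rule — branch into (q5 ∧ ¬q4), ¬¬q4  //  ¬(q5 ∧ ¬q4), ¬q4.
                  branch 1.2.2.2.1 (add (q5 ∧ ¬q4), ¬¬q4):
                    (q5 ∧ ¬q4): α-rule — add q5, ¬q4.
                    × closes — contains both q4 and ¬q4.
                  branch 1.2.2.2.2 (add ¬(q5 ∧ ¬q4), ¬q4):
                    ¬(q5 ∧ ¬q4): β-rule — branch into ¬q5  //  ¬¬q4.
                      branch 1.2.2.2.2.1 (add ¬q5):
                        ○ open, literals {q2=true, q3=true, q4=false, q5=false}.
                      branch 1.2.2.2.2.2 (add ¬¬q4):
                        × closes — contains both q4 and ¬q4.
  branch 2 (add (q4 → q2)):
    (q4 → q2): β-rule — branch into ¬q4  //  q2.
      branch 2.1 (add ¬q4):
        ○ open, literals {q4=false}.
      branch 2.2 (add q2):
        ○ open, literals {q2=true}.
6 branches closed, 14 open.
An open branch gives a satisfying assignment: q2=false, q3=true, q4=false, q5=true, q6=true.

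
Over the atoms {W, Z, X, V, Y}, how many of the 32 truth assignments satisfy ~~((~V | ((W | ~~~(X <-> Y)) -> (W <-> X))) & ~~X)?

Initial set: {~~((~V | ((W | ~~~(X <-> Y)) -> (W <-> X))) & ~~X)}.
~~((~V | ((W | ~~~(X <-> Y)) -> (W <-> X))) & ~~X): drop double negation, giving ((~V | ((W | ~~~(X <-> Y)) -> (W <-> X))) & ~~X).
((~V | ((W | ~~~(X <-> Y)) -> (W <-> X))) & ~~X): α-rule — add (~V | ((W | ~~~(X <-> Y)) -> (W <-> X))), ~~X.
~~X: drop double negation, giving X.
(~V | ((W | ~~~(X <-> Y)) -> (W <-> X))): β-rule — branch into ~V  //  ((W | ~~~(X <-> Y)) -> (W <-> X)).
  branch 1 (add ~V):
    ○ open, literals {V=F, X=T}.
  branch 2 (add ((W | ~~~(X <-> Y)) -> (W <-> X))):
    ((W | ~~~(X <-> Y)) -> (W <-> X)): β-rule — branch into ~(W | ~~~(X <-> Y))  //  (W <-> X).
      branch 2.1 (add ~(W | ~~~(X <-> Y))):
        ~(W | ~~~(X <-> Y)): α-rule — add ~W, ~~~~(X <-> Y).
        ~~~~(X <-> Y): drop double negation, giving ~~(X <-> Y).
        ~~(X <-> Y): β-rule — branch into X, Y  //  ~X, ~Y.
          branch 2.1.1 (add X, Y):
            ○ open, literals {W=F, X=T, Y=T}.
          branch 2.1.2 (add ~X, ~Y):
            × closes — contains both X and ~X.
      branch 2.2 (add (W <-> X)):
        (W <-> X): β-rule — branch into W, X  //  ~W, ~X.
          branch 2.2.1 (add W, X):
            ○ open, literals {W=T, X=T}.
          branch 2.2.2 (add ~W, ~X):
            × closes — contains both X and ~X.
2 branches closed, 3 open.
Each open branch fixes some atoms; the unmentioned ones are free. Counting distinct full assignments: branch {V=F, X=T} (W, Z, Y) contributes 8 new; branch {W=F, X=T, Y=T} (Z, V) contributes 2 new; branch {W=T, X=T} (Z, V, Y) contributes 4 new. Total: 14.

14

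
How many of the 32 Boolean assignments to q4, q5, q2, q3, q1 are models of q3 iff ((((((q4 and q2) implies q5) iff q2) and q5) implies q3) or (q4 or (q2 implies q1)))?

17

Initial set: {(q3 iff ((((((q4 and q2) implies q5) iff q2) and q5) implies q3) or (q4 or (q2 implies q1))))}.
(q3 iff ((((((q4 and q2) implies q5) iff q2) and q5) implies q3) or (q4 or (q2 implies q1)))): β-rule — branch into q3, ((((((q4 and q2) implies q5) iff q2) and q5) implies q3) or (q4 or (q2 implies q1)))  //  not q3, not ((((((q4 and q2) implies q5) iff q2) and q5) implies q3) or (q4 or (q2 implies q1))).
  branch 1 (add q3, ((((((q4 and q2) implies q5) iff q2) and q5) implies q3) or (q4 or (q2 implies q1)))):
    ((((((q4 and q2) implies q5) iff q2) and q5) implies q3) or (q4 or (q2 implies q1))): β-rule — branch into (((((q4 and q2) implies q5) iff q2) and q5) implies q3)  //  (q4 or (q2 implies q1)).
      branch 1.1 (add (((((q4 and q2) implies q5) iff q2) and q5) implies q3)):
        (((((q4 and q2) implies q5) iff q2) and q5) implies q3): β-rule — branch into not ((((q4 and q2) implies q5) iff q2) and q5)  //  q3.
          branch 1.1.1 (add not ((((q4 and q2) implies q5) iff q2) and q5)):
            not ((((q4 and q2) implies q5) iff q2) and q5): β-rule — branch into not (((q4 and q2) implies q5) iff q2)  //  not q5.
              branch 1.1.1.1 (add not (((q4 and q2) implies q5) iff q2)):
                not (((q4 and q2) implies q5) iff q2): β-rule — branch into ((q4 and q2) implies q5), not q2  //  not ((q4 and q2) implies q5), q2.
                  branch 1.1.1.1.1 (add ((q4 and q2) implies q5), not q2):
                    ((q4 and q2) implies q5): β-rule — branch into not (q4 and q2)  //  q5.
                      branch 1.1.1.1.1.1 (add not (q4 and q2)):
                        not (q4 and q2): β-rule — branch into not q4  //  not q2.
                          branch 1.1.1.1.1.1.1 (add not q4):
                            ○ open, literals {q2=false, q3=true, q4=false}.
                          branch 1.1.1.1.1.1.2 (add not q2):
                            ○ open, literals {q2=false, q3=true}.
                      branch 1.1.1.1.1.2 (add q5):
                        ○ open, literals {q2=false, q3=true, q5=true}.
                  branch 1.1.1.1.2 (add not ((q4 and q2) implies q5), q2):
                    not ((q4 and q2) implies q5): α-rule — add (q4 and q2), not q5.
                    (q4 and q2): α-rule — add q4, q2.
                    ○ open, literals {q2=true, q3=true, q4=true, q5=false}.
              branch 1.1.1.2 (add not q5):
                ○ open, literals {q3=true, q5=false}.
          branch 1.1.2 (add q3):
            ○ open, literals {q3=true}.
      branch 1.2 (add (q4 or (q2 implies q1))):
        (q4 or (q2 implies q1)): β-rule — branch into q4  //  (q2 implies q1).
          branch 1.2.1 (add q4):
            ○ open, literals {q3=true, q4=true}.
          branch 1.2.2 (add (q2 implies q1)):
            (q2 implies q1): β-rule — branch into not q2  //  q1.
              branch 1.2.2.1 (add not q2):
                ○ open, literals {q2=false, q3=true}.
              branch 1.2.2.2 (add q1):
                ○ open, literals {q1=true, q3=true}.
  branch 2 (add not q3, not ((((((q4 and q2) implies q5) iff q2) and q5) implies q3) or (q4 or (q2 implies q1)))):
    not ((((((q4 and q2) implies q5) iff q2) and q5) implies q3) or (q4 or (q2 implies q1))): α-rule — add not (((((q4 and q2) implies q5) iff q2) and q5) implies q3), not (q4 or (q2 implies q1)).
    not (((((q4 and q2) implies q5) iff q2) and q5) implies q3): α-rule — add ((((q4 and q2) implies q5) iff q2) and q5), not q3.
    not (q4 or (q2 implies q1)): α-rule — add not q4, not (q2 implies q1).
    ((((q4 and q2) implies q5) iff q2) and q5): α-rule — add (((q4 and q2) implies q5) iff q2), q5.
    not (q2 implies q1): α-rule — add q2, not q1.
    (((q4 and q2) implies q5) iff q2): β-rule — branch into ((q4 and q2) implies q5), q2  //  not ((q4 and q2) implies q5), not q2.
      branch 2.1 (add ((q4 and q2) implies q5), q2):
        ((q4 and q2) implies q5): β-rule — branch into not (q4 and q2)  //  q5.
          branch 2.1.1 (add not (q4 and q2)):
            not (q4 and q2): β-rule — branch into not q4  //  not q2.
              branch 2.1.1.1 (add not q4):
                ○ open, literals {q1=false, q2=true, q3=false, q4=false, q5=true}.
              branch 2.1.1.2 (add not q2):
                × closes — contains both q2 and not q2.
          branch 2.1.2 (add q5):
            ○ open, literals {q1=false, q2=true, q3=false, q4=false, q5=true}.
      branch 2.2 (add not ((q4 and q2) implies q5), not q2):
        × closes — contains both q2 and not q2.
2 branches closed, 11 open.
Each open branch fixes some atoms; the unmentioned ones are free. Counting distinct full assignments: branch {q2=false, q3=true, q4=false} (q5, q1) contributes 4 new; branch {q2=false, q3=true} (q4, q5, q1) contributes 4 new; branch {q2=false, q3=true, q5=true} (q4, q1) contributes 0 new; branch {q2=true, q3=true, q4=true, q5=false} (q1) contributes 2 new; branch {q3=true, q5=false} (q4, q2, q1) contributes 2 new; branch {q3=true} (q4, q5, q2, q1) contributes 4 new; branch {q3=true, q4=true} (q5, q2, q1) contributes 0 new; branch {q2=false, q3=true} (q4, q5, q1) contributes 0 new; branch {q1=true, q3=true} (q4, q5, q2) contributes 0 new; branch {q1=false, q2=true, q3=false, q4=false, q5=true} (none free) contributes 1 new; branch {q1=false, q2=true, q3=false, q4=false, q5=true} (none free) contributes 0 new. Total: 17.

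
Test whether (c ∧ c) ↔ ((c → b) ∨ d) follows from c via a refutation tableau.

No

Initial set: {T c; F ((c ∧ c) ↔ ((c → b) ∨ d))}.
F ((c ∧ c) ↔ ((c → b) ∨ d)): β-rule — branch into T (c ∧ c), F ((c → b) ∨ d)  //  F (c ∧ c), T ((c → b) ∨ d).
  branch 1 (add T (c ∧ c), F ((c → b) ∨ d)):
    T (c ∧ c): α-rule — add T c, T c.
    F ((c → b) ∨ d): α-rule — add F (c → b), F d.
    F (c → b): α-rule — add T c, F b.
    ○ open, literals {b=0, c=1, d=0}.
  branch 2 (add F (c ∧ c), T ((c → b) ∨ d)):
    F (c ∧ c): β-rule — branch into F c  //  F c.
      branch 2.1 (add F c):
        × closes — contains both c and ¬c.
      branch 2.2 (add F c):
        × closes — contains both c and ¬c.
2 branches closed, 1 open.
An open branch gives a countermodel: b=0, c=1, d=0 (unmentioned atoms arbitrary); the premises hold there but the conclusion fails.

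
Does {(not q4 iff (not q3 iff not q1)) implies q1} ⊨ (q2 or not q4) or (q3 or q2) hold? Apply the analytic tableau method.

No

Initial set: {T ((not q4 iff (not q3 iff not q1)) implies q1); F ((q2 or not q4) or (q3 or q2))}.
F ((q2 or not q4) or (q3 or q2)): α-rule — add F (q2 or not q4), F (q3 or q2).
F (q2 or not q4): α-rule — add F q2, F not q4.
F (q3 or q2): α-rule — add F q3, F q2.
T ((not q4 iff (not q3 iff not q1)) implies q1): β-rule — branch into F (not q4 iff (not q3 iff not q1))  //  T q1.
  branch 1 (add F (not q4 iff (not q3 iff not q1))):
    F (not q4 iff (not q3 iff not q1)): β-rule — branch into T not q4, F (not q3 iff not q1)  //  F not q4, T (not q3 iff not q1).
      branch 1.1 (add T not q4, F (not q3 iff not q1)):
        × closes — contains both q4 and not q4.
      branch 1.2 (add F not q4, T (not q3 iff not q1)):
        T (not q3 iff not q1): β-rule — branch into T not q3, T not q1  //  F not q3, F not q1.
          branch 1.2.1 (add T not q3, T not q1):
            ○ open, literals {q1=F, q2=F, q3=F, q4=T}.
          branch 1.2.2 (add F not q3, F not q1):
            × closes — contains both q3 and not q3.
  branch 2 (add T q1):
    ○ open, literals {q1=T, q2=F, q3=F, q4=T}.
2 branches closed, 2 open.
An open branch gives a countermodel: q1=F, q2=F, q3=F, q4=T (unmentioned atoms arbitrary); the premises hold there but the conclusion fails.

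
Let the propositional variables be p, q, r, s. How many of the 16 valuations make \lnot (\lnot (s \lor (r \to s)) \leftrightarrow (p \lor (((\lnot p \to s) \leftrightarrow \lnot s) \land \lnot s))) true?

8

Initial set: {T \lnot (\lnot (s \lor (r \to s)) \leftrightarrow (p \lor (((\lnot p \to s) \leftrightarrow \lnot s) \land \lnot s)))}.
T \lnot (\lnot (s \lor (r \to s)) \leftrightarrow (p \lor (((\lnot p \to s) \leftrightarrow \lnot s) \land \lnot s))): β-rule — branch into T \lnot (s \lor (r \to s)), F (p \lor (((\lnot p \to s) \leftrightarrow \lnot s) \land \lnot s))  //  F \lnot (s \lor (r \to s)), T (p \lor (((\lnot p \to s) \leftrightarrow \lnot s) \land \lnot s)).
  branch 1 (add T \lnot (s \lor (r \to s)), F (p \lor (((\lnot p \to s) \leftrightarrow \lnot s) \land \lnot s))):
    T \lnot (s \lor (r \to s)): α-rule — add F s, F (r \to s).
    F (p \lor (((\lnot p \to s) \leftrightarrow \lnot s) \land \lnot s)): α-rule — add F p, F (((\lnot p \to s) \leftrightarrow \lnot s) \land \lnot s).
    F (r \to s): α-rule — add T r, F s.
    F (((\lnot p \to s) \leftrightarrow \lnot s) \land \lnot s): β-rule — branch into F ((\lnot p \to s) \leftrightarrow \lnot s)  //  F \lnot s.
      branch 1.1 (add F ((\lnot p \to s) \leftrightarrow \lnot s)):
        F ((\lnot p \to s) \leftrightarrow \lnot s): β-rule — branch into T (\lnot p \to s), F \lnot s  //  F (\lnot p \to s), T \lnot s.
          branch 1.1.1 (add T (\lnot p \to s), F \lnot s):
            × closes — contains both s and \lnot s.
          branch 1.1.2 (add F (\lnot p \to s), T \lnot s):
            F (\lnot p \to s): α-rule — add T \lnot p, F s.
            ○ open, literals {p=false, r=true, s=false}.
      branch 1.2 (add F \lnot s):
        × closes — contains both s and \lnot s.
  branch 2 (add F \lnot (s \lor (r \to s)), T (p \lor (((\lnot p \to s) \leftrightarrow \lnot s) \land \lnot s))):
    F \lnot (s \lor (r \to s)): β-rule — branch into T s  //  T (r \to s).
      branch 2.1 (add T s):
        T (p \lor (((\lnot p \to s) \leftrightarrow \lnot s) \land \lnot s)): β-rule — branch into T p  //  T (((\lnot p \to s) \leftrightarrow \lnot s) \land \lnot s).
          branch 2.1.1 (add T p):
            ○ open, literals {p=true, s=true}.
          branch 2.1.2 (add T (((\lnot p \to s) \leftrightarrow \lnot s) \land \lnot s)):
            T (((\lnot p \to s) \leftrightarrow \lnot s) \land \lnot s): α-rule — add T ((\lnot p \to s) \leftrightarrow \lnot s), T \lnot s.
            × closes — contains both s and \lnot s.
      branch 2.2 (add T (r \to s)):
        T (p \lor (((\lnot p \to s) \leftrightarrow \lnot s) \land \lnot s)): β-rule — branch into T p  //  T (((\lnot p \to s) \leftrightarrow \lnot s) \land \lnot s).
          branch 2.2.1 (add T p):
            T (r \to s): β-rule — branch into F r  //  T s.
              branch 2.2.1.1 (add F r):
                ○ open, literals {p=true, r=false}.
              branch 2.2.1.2 (add T s):
                ○ open, literals {p=true, s=true}.
          branch 2.2.2 (add T (((\lnot p \to s) \leftrightarrow \lnot s) \land \lnot s)):
            T (((\lnot p \to s) \leftrightarrow \lnot s) \land \lnot s): α-rule — add T ((\lnot p \to s) \leftrightarrow \lnot s), T \lnot s.
            T (r \to s): β-rule — branch into F r  //  T s.
              branch 2.2.2.1 (add F r):
                T ((\lnot p \to s) \leftrightarrow \lnot s): β-rule — branch into T (\lnot p \to s), T \lnot s  //  F (\lnot p \to s), F \lnot s.
                  branch 2.2.2.1.1 (add T (\lnot p \to s), T \lnot s):
                    T (\lnot p \to s): β-rule — branch into F \lnot p  //  T s.
                      branch 2.2.2.1.1.1 (add F \lnot p):
                        ○ open, literals {p=true, r=false, s=false}.
                      branch 2.2.2.1.1.2 (add T s):
                        × closes — contains both s and \lnot s.
                  branch 2.2.2.1.2 (add F (\lnot p \to s), F \lnot s):
                    × closes — contains both s and \lnot s.
              branch 2.2.2.2 (add T s):
                × closes — contains both s and \lnot s.
6 branches closed, 5 open.
Each open branch fixes some atoms; the unmentioned ones are free. Counting distinct full assignments: branch {p=false, r=true, s=false} (q) contributes 2 new; branch {p=true, s=true} (q, r) contributes 4 new; branch {p=true, r=false} (q, s) contributes 2 new; branch {p=true, s=true} (q, r) contributes 0 new; branch {p=true, r=false, s=false} (q) contributes 0 new. Total: 8.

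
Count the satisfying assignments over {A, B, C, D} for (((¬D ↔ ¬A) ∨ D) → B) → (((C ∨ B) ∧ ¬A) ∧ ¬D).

8

Initial set: {((((¬D ↔ ¬A) ∨ D) → B) → (((C ∨ B) ∧ ¬A) ∧ ¬D))}.
((((¬D ↔ ¬A) ∨ D) → B) → (((C ∨ B) ∧ ¬A) ∧ ¬D)): β-rule — branch into ¬(((¬D ↔ ¬A) ∨ D) → B)  //  (((C ∨ B) ∧ ¬A) ∧ ¬D).
  branch 1 (add ¬(((¬D ↔ ¬A) ∨ D) → B)):
    ¬(((¬D ↔ ¬A) ∨ D) → B): α-rule — add ((¬D ↔ ¬A) ∨ D), ¬B.
    ((¬D ↔ ¬A) ∨ D): β-rule — branch into (¬D ↔ ¬A)  //  D.
      branch 1.1 (add (¬D ↔ ¬A)):
        (¬D ↔ ¬A): β-rule — branch into ¬D, ¬A  //  ¬¬D, ¬¬A.
          branch 1.1.1 (add ¬D, ¬A):
            ○ open, literals {A=0, B=0, D=0}.
          branch 1.1.2 (add ¬¬D, ¬¬A):
            ○ open, literals {A=1, B=0, D=1}.
      branch 1.2 (add D):
        ○ open, literals {B=0, D=1}.
  branch 2 (add (((C ∨ B) ∧ ¬A) ∧ ¬D)):
    (((C ∨ B) ∧ ¬A) ∧ ¬D): α-rule — add ((C ∨ B) ∧ ¬A), ¬D.
    ((C ∨ B) ∧ ¬A): α-rule — add (C ∨ B), ¬A.
    (C ∨ B): β-rule — branch into C  //  B.
      branch 2.1 (add C):
        ○ open, literals {A=0, C=1, D=0}.
      branch 2.2 (add B):
        ○ open, literals {A=0, B=1, D=0}.
0 branches closed, 5 open.
Each open branch fixes some atoms; the unmentioned ones are free. Counting distinct full assignments: branch {A=0, B=0, D=0} (C) contributes 2 new; branch {A=1, B=0, D=1} (C) contributes 2 new; branch {B=0, D=1} (A, C) contributes 2 new; branch {A=0, C=1, D=0} (B) contributes 1 new; branch {A=0, B=1, D=0} (C) contributes 1 new. Total: 8.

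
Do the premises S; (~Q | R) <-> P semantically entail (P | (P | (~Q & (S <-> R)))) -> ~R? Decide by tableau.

Initial set: {S; ((~Q | R) <-> P); ~((P | (P | (~Q & (S <-> R)))) -> ~R)}.
~((P | (P | (~Q & (S <-> R)))) -> ~R): α-rule — add (P | (P | (~Q & (S <-> R)))), ~~R.
((~Q | R) <-> P): β-rule — branch into (~Q | R), P  //  ~(~Q | R), ~P.
  branch 1 (add (~Q | R), P):
    (P | (P | (~Q & (S <-> R)))): β-rule — branch into P  //  (P | (~Q & (S <-> R))).
      branch 1.1 (add P):
        (~Q | R): β-rule — branch into ~Q  //  R.
          branch 1.1.1 (add ~Q):
            ○ open, literals {P=T, Q=F, R=T, S=T}.
          branch 1.1.2 (add R):
            ○ open, literals {P=T, R=T, S=T}.
      branch 1.2 (add (P | (~Q & (S <-> R)))):
        (~Q | R): β-rule — branch into ~Q  //  R.
          branch 1.2.1 (add ~Q):
            (P | (~Q & (S <-> R))): β-rule — branch into P  //  (~Q & (S <-> R)).
              branch 1.2.1.1 (add P):
                ○ open, literals {P=T, Q=F, R=T, S=T}.
              branch 1.2.1.2 (add (~Q & (S <-> R))):
                (~Q & (S <-> R)): α-rule — add ~Q, (S <-> R).
                (S <-> R): β-rule — branch into S, R  //  ~S, ~R.
                  branch 1.2.1.2.1 (add S, R):
                    ○ open, literals {P=T, Q=F, R=T, S=T}.
                  branch 1.2.1.2.2 (add ~S, ~R):
                    × closes — contains both S and ~S.
          branch 1.2.2 (add R):
            (P | (~Q & (S <-> R))): β-rule — branch into P  //  (~Q & (S <-> R)).
              branch 1.2.2.1 (add P):
                ○ open, literals {P=T, R=T, S=T}.
              branch 1.2.2.2 (add (~Q & (S <-> R))):
                (~Q & (S <-> R)): α-rule — add ~Q, (S <-> R).
                (S <-> R): β-rule — branch into S, R  //  ~S, ~R.
                  branch 1.2.2.2.1 (add S, R):
                    ○ open, literals {P=T, Q=F, R=T, S=T}.
                  branch 1.2.2.2.2 (add ~S, ~R):
                    × closes — contains both S and ~S.
  branch 2 (add ~(~Q | R), ~P):
    ~(~Q | R): α-rule — add ~~Q, ~R.
    × closes — contains both R and ~R.
3 branches closed, 6 open.
An open branch gives a countermodel: P=T, Q=F, R=T, S=T (unmentioned atoms arbitrary); the premises hold there but the conclusion fails.

No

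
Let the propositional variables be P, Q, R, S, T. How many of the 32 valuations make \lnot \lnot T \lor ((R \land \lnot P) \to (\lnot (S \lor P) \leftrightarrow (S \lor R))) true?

30

Initial set: {T (\lnot \lnot T \lor ((R \land \lnot P) \to (\lnot (S \lor P) \leftrightarrow (S \lor R))))}.
T (\lnot \lnot T \lor ((R \land \lnot P) \to (\lnot (S \lor P) \leftrightarrow (S \lor R)))): β-rule — branch into T \lnot \lnot T  //  T ((R \land \lnot P) \to (\lnot (S \lor P) \leftrightarrow (S \lor R))).
  branch 1 (add T \lnot \lnot T):
    T \lnot \lnot T: drop double negation, giving T T.
    ○ open, literals {T=1}.
  branch 2 (add T ((R \land \lnot P) \to (\lnot (S \lor P) \leftrightarrow (S \lor R)))):
    T ((R \land \lnot P) \to (\lnot (S \lor P) \leftrightarrow (S \lor R))): β-rule — branch into F (R \land \lnot P)  //  T (\lnot (S \lor P) \leftrightarrow (S \lor R)).
      branch 2.1 (add F (R \land \lnot P)):
        F (R \land \lnot P): β-rule — branch into F R  //  F \lnot P.
          branch 2.1.1 (add F R):
            ○ open, literals {R=0}.
          branch 2.1.2 (add F \lnot P):
            ○ open, literals {P=1}.
      branch 2.2 (add T (\lnot (S \lor P) \leftrightarrow (S \lor R))):
        T (\lnot (S \lor P) \leftrightarrow (S \lor R)): β-rule — branch into T \lnot (S \lor P), T (S \lor R)  //  F \lnot (S \lor P), F (S \lor R).
          branch 2.2.1 (add T \lnot (S \lor P), T (S \lor R)):
            T \lnot (S \lor P): α-rule — add F S, F P.
            T (S \lor R): β-rule — branch into T S  //  T R.
              branch 2.2.1.1 (add T S):
                × closes — contains both S and \lnot S.
              branch 2.2.1.2 (add T R):
                ○ open, literals {P=0, R=1, S=0}.
          branch 2.2.2 (add F \lnot (S \lor P), F (S \lor R)):
            F (S \lor R): α-rule — add F S, F R.
            F \lnot (S \lor P): β-rule — branch into T S  //  T P.
              branch 2.2.2.1 (add T S):
                × closes — contains both S and \lnot S.
              branch 2.2.2.2 (add T P):
                ○ open, literals {P=1, R=0, S=0}.
2 branches closed, 5 open.
Each open branch fixes some atoms; the unmentioned ones are free. Counting distinct full assignments: branch {T=1} (P, Q, R, S) contributes 16 new; branch {R=0} (P, Q, S, T) contributes 8 new; branch {P=1} (Q, R, S, T) contributes 4 new; branch {P=0, R=1, S=0} (Q, T) contributes 2 new; branch {P=1, R=0, S=0} (Q, T) contributes 0 new. Total: 30.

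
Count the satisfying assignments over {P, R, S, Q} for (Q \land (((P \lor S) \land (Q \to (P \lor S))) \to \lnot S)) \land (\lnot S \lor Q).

4

Initial set: {((Q \land (((P \lor S) \land (Q \to (P \lor S))) \to \lnot S)) \land (\lnot S \lor Q))}.
((Q \land (((P \lor S) \land (Q \to (P \lor S))) \to \lnot S)) \land (\lnot S \lor Q)): α-rule — add (Q \land (((P \lor S) \land (Q \to (P \lor S))) \to \lnot S)), (\lnot S \lor Q).
(Q \land (((P \lor S) \land (Q \to (P \lor S))) \to \lnot S)): α-rule — add Q, (((P \lor S) \land (Q \to (P \lor S))) \to \lnot S).
(\lnot S \lor Q): β-rule — branch into \lnot S  //  Q.
  branch 1 (add \lnot S):
    (((P \lor S) \land (Q \to (P \lor S))) \to \lnot S): β-rule — branch into \lnot ((P \lor S) \land (Q \to (P \lor S)))  //  \lnot S.
      branch 1.1 (add \lnot ((P \lor S) \land (Q \to (P \lor S)))):
        \lnot ((P \lor S) \land (Q \to (P \lor S))): β-rule — branch into \lnot (P \lor S)  //  \lnot (Q \to (P \lor S)).
          branch 1.1.1 (add \lnot (P \lor S)):
            \lnot (P \lor S): α-rule — add \lnot P, \lnot S.
            ○ open, literals {P=F, Q=T, S=F}.
          branch 1.1.2 (add \lnot (Q \to (P \lor S))):
            \lnot (Q \to (P \lor S)): α-rule — add Q, \lnot (P \lor S).
            \lnot (P \lor S): α-rule — add \lnot P, \lnot S.
            ○ open, literals {P=F, Q=T, S=F}.
      branch 1.2 (add \lnot S):
        ○ open, literals {Q=T, S=F}.
  branch 2 (add Q):
    (((P \lor S) \land (Q \to (P \lor S))) \to \lnot S): β-rule — branch into \lnot ((P \lor S) \land (Q \to (P \lor S)))  //  \lnot S.
      branch 2.1 (add \lnot ((P \lor S) \land (Q \to (P \lor S)))):
        \lnot ((P \lor S) \land (Q \to (P \lor S))): β-rule — branch into \lnot (P \lor S)  //  \lnot (Q \to (P \lor S)).
          branch 2.1.1 (add \lnot (P \lor S)):
            \lnot (P \lor S): α-rule — add \lnot P, \lnot S.
            ○ open, literals {P=F, Q=T, S=F}.
          branch 2.1.2 (add \lnot (Q \to (P \lor S))):
            \lnot (Q \to (P \lor S)): α-rule — add Q, \lnot (P \lor S).
            \lnot (P \lor S): α-rule — add \lnot P, \lnot S.
            ○ open, literals {P=F, Q=T, S=F}.
      branch 2.2 (add \lnot S):
        ○ open, literals {Q=T, S=F}.
0 branches closed, 6 open.
Each open branch fixes some atoms; the unmentioned ones are free. Counting distinct full assignments: branch {P=F, Q=T, S=F} (R) contributes 2 new; branch {P=F, Q=T, S=F} (R) contributes 0 new; branch {Q=T, S=F} (P, R) contributes 2 new; branch {P=F, Q=T, S=F} (R) contributes 0 new; branch {P=F, Q=T, S=F} (R) contributes 0 new; branch {Q=T, S=F} (P, R) contributes 0 new. Total: 4.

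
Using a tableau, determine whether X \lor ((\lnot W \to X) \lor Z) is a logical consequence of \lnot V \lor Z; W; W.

Initial set: {(\lnot V \lor Z); W; W; \lnot (X \lor ((\lnot W \to X) \lor Z))}.
\lnot (X \lor ((\lnot W \to X) \lor Z)): α-rule — add \lnot X, \lnot ((\lnot W \to X) \lor Z).
\lnot ((\lnot W \to X) \lor Z): α-rule — add \lnot (\lnot W \to X), \lnot Z.
\lnot (\lnot W \to X): α-rule — add \lnot W, \lnot X.
× closes — contains both W and \lnot W.
All 1 branch closes.
Every branch closed, so the premises entail the conclusion.

Yes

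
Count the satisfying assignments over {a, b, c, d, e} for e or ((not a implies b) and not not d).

22

Initial set: {(e or ((not a implies b) and not not d))}.
(e or ((not a implies b) and not not d)): β-rule — branch into e  //  ((not a implies b) and not not d).
  branch 1 (add e):
    ○ open, literals {e=T}.
  branch 2 (add ((not a implies b) and not not d)):
    ((not a implies b) and not not d): α-rule — add (not a implies b), not not d.
    not not d: drop double negation, giving d.
    (not a implies b): β-rule — branch into not not a  //  b.
      branch 2.1 (add not not a):
        ○ open, literals {a=T, d=T}.
      branch 2.2 (add b):
        ○ open, literals {b=T, d=T}.
0 branches closed, 3 open.
Each open branch fixes some atoms; the unmentioned ones are free. Counting distinct full assignments: branch {e=T} (a, b, c, d) contributes 16 new; branch {a=T, d=T} (b, c, e) contributes 4 new; branch {b=T, d=T} (a, c, e) contributes 2 new. Total: 22.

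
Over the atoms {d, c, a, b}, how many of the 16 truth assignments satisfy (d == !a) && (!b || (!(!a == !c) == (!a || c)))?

Initial set: {T ((d == !a) && (!b || (!(!a == !c) == (!a || c))))}.
T ((d == !a) && (!b || (!(!a == !c) == (!a || c)))): α-rule — add T (d == !a), T (!b || (!(!a == !c) == (!a || c))).
T (d == !a): β-rule — branch into T d, T !a  //  F d, F !a.
  branch 1 (add T d, T !a):
    T (!b || (!(!a == !c) == (!a || c))): β-rule — branch into T !b  //  T (!(!a == !c) == (!a || c)).
      branch 1.1 (add T !b):
        ○ open, literals {a=0, b=0, d=1}.
      branch 1.2 (add T (!(!a == !c) == (!a || c))):
        T (!(!a == !c) == (!a || c)): β-rule — branch into T !(!a == !c), T (!a || c)  //  F !(!a == !c), F (!a || c).
          branch 1.2.1 (add T !(!a == !c), T (!a || c)):
            T !(!a == !c): β-rule — branch into T !a, F !c  //  F !a, T !c.
              branch 1.2.1.1 (add T !a, F !c):
                T (!a || c): β-rule — branch into T !a  //  T c.
                  branch 1.2.1.1.1 (add T !a):
                    ○ open, literals {a=0, c=1, d=1}.
                  branch 1.2.1.1.2 (add T c):
                    ○ open, literals {a=0, c=1, d=1}.
              branch 1.2.1.2 (add F !a, T !c):
                × closes — contains both a and !a.
          branch 1.2.2 (add F !(!a == !c), F (!a || c)):
            F (!a || c): α-rule — add F !a, F c.
            × closes — contains both a and !a.
  branch 2 (add F d, F !a):
    T (!b || (!(!a == !c) == (!a || c))): β-rule — branch into T !b  //  T (!(!a == !c) == (!a || c)).
      branch 2.1 (add T !b):
        ○ open, literals {a=1, b=0, d=0}.
      branch 2.2 (add T (!(!a == !c) == (!a || c))):
        T (!(!a == !c) == (!a || c)): β-rule — branch into T !(!a == !c), T (!a || c)  //  F !(!a == !c), F (!a || c).
          branch 2.2.1 (add T !(!a == !c), T (!a || c)):
            T !(!a == !c): β-rule — branch into T !a, F !c  //  F !a, T !c.
              branch 2.2.1.1 (add T !a, F !c):
                × closes — contains both a and !a.
              branch 2.2.1.2 (add F !a, T !c):
                T (!a || c): β-rule — branch into T !a  //  T c.
                  branch 2.2.1.2.1 (add T !a):
                    × closes — contains both a and !a.
                  branch 2.2.1.2.2 (add T c):
                    × closes — contains both c and !c.
          branch 2.2.2 (add F !(!a == !c), F (!a || c)):
            F (!a || c): α-rule — add F !a, F c.
            F !(!a == !c): β-rule — branch into T !a, T !c  //  F !a, F !c.
              branch 2.2.2.1 (add T !a, T !c):
                × closes — contains both a and !a.
              branch 2.2.2.2 (add F !a, F !c):
                × closes — contains both c and !c.
7 branches closed, 4 open.
Each open branch fixes some atoms; the unmentioned ones are free. Counting distinct full assignments: branch {a=0, b=0, d=1} (c) contributes 2 new; branch {a=0, c=1, d=1} (b) contributes 1 new; branch {a=0, c=1, d=1} (b) contributes 0 new; branch {a=1, b=0, d=0} (c) contributes 2 new. Total: 5.

5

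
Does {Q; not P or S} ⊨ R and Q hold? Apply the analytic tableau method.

No

Initial set: {T Q; T (not P or S); F (R and Q)}.
T (not P or S): β-rule — branch into T not P  //  T S.
  branch 1 (add T not P):
    F (R and Q): β-rule — branch into F R  //  F Q.
      branch 1.1 (add F R):
        ○ open, literals {P=false, Q=true, R=false}.
      branch 1.2 (add F Q):
        × closes — contains both Q and not Q.
  branch 2 (add T S):
    F (R and Q): β-rule — branch into F R  //  F Q.
      branch 2.1 (add F R):
        ○ open, literals {Q=true, R=false, S=true}.
      branch 2.2 (add F Q):
        × closes — contains both Q and not Q.
2 branches closed, 2 open.
An open branch gives a countermodel: P=false, Q=true, R=false (unmentioned atoms arbitrary); the premises hold there but the conclusion fails.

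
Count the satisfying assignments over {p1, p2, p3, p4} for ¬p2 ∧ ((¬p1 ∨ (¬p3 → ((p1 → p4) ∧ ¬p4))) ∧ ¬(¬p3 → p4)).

Initial set: {(¬p2 ∧ ((¬p1 ∨ (¬p3 → ((p1 → p4) ∧ ¬p4))) ∧ ¬(¬p3 → p4)))}.
(¬p2 ∧ ((¬p1 ∨ (¬p3 → ((p1 → p4) ∧ ¬p4))) ∧ ¬(¬p3 → p4))): α-rule — add ¬p2, ((¬p1 ∨ (¬p3 → ((p1 → p4) ∧ ¬p4))) ∧ ¬(¬p3 → p4)).
((¬p1 ∨ (¬p3 → ((p1 → p4) ∧ ¬p4))) ∧ ¬(¬p3 → p4)): α-rule — add (¬p1 ∨ (¬p3 → ((p1 → p4) ∧ ¬p4))), ¬(¬p3 → p4).
¬(¬p3 → p4): α-rule — add ¬p3, ¬p4.
(¬p1 ∨ (¬p3 → ((p1 → p4) ∧ ¬p4))): β-rule — branch into ¬p1  //  (¬p3 → ((p1 → p4) ∧ ¬p4)).
  branch 1 (add ¬p1):
    ○ open, literals {p1=false, p2=false, p3=false, p4=false}.
  branch 2 (add (¬p3 → ((p1 → p4) ∧ ¬p4))):
    (¬p3 → ((p1 → p4) ∧ ¬p4)): β-rule — branch into ¬¬p3  //  ((p1 → p4) ∧ ¬p4).
      branch 2.1 (add ¬¬p3):
        × closes — contains both p3 and ¬p3.
      branch 2.2 (add ((p1 → p4) ∧ ¬p4)):
        ((p1 → p4) ∧ ¬p4): α-rule — add (p1 → p4), ¬p4.
        (p1 → p4): β-rule — branch into ¬p1  //  p4.
          branch 2.2.1 (add ¬p1):
            ○ open, literals {p1=false, p2=false, p3=false, p4=false}.
          branch 2.2.2 (add p4):
            × closes — contains both p4 and ¬p4.
2 branches closed, 2 open.
Each open branch fixes some atoms; the unmentioned ones are free. Counting distinct full assignments: branch {p1=false, p2=false, p3=false, p4=false} (none free) contributes 1 new; branch {p1=false, p2=false, p3=false, p4=false} (none free) contributes 0 new. Total: 1.

1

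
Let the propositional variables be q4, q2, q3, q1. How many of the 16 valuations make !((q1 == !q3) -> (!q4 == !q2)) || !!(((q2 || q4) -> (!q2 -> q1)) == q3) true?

11

Initial set: {(!((q1 == !q3) -> (!q4 == !q2)) || !!(((q2 || q4) -> (!q2 -> q1)) == q3))}.
(!((q1 == !q3) -> (!q4 == !q2)) || !!(((q2 || q4) -> (!q2 -> q1)) == q3)): β-rule — branch into !((q1 == !q3) -> (!q4 == !q2))  //  !!(((q2 || q4) -> (!q2 -> q1)) == q3).
  branch 1 (add !((q1 == !q3) -> (!q4 == !q2))):
    !((q1 == !q3) -> (!q4 == !q2)): α-rule — add (q1 == !q3), !(!q4 == !q2).
    (q1 == !q3): β-rule — branch into q1, !q3  //  !q1, !!q3.
      branch 1.1 (add q1, !q3):
        !(!q4 == !q2): β-rule — branch into !q4, !!q2  //  !!q4, !q2.
          branch 1.1.1 (add !q4, !!q2):
            ○ open, literals {q1=true, q2=true, q3=false, q4=false}.
          branch 1.1.2 (add !!q4, !q2):
            ○ open, literals {q1=true, q2=false, q3=false, q4=true}.
      branch 1.2 (add !q1, !!q3):
        !(!q4 == !q2): β-rule — branch into !q4, !!q2  //  !!q4, !q2.
          branch 1.2.1 (add !q4, !!q2):
            ○ open, literals {q1=false, q2=true, q3=true, q4=false}.
          branch 1.2.2 (add !!q4, !q2):
            ○ open, literals {q1=false, q2=false, q3=true, q4=true}.
  branch 2 (add !!(((q2 || q4) -> (!q2 -> q1)) == q3)):
    !!(((q2 || q4) -> (!q2 -> q1)) == q3): drop double negation, giving (((q2 || q4) -> (!q2 -> q1)) == q3).
    (((q2 || q4) -> (!q2 -> q1)) == q3): β-rule — branch into ((q2 || q4) -> (!q2 -> q1)), q3  //  !((q2 || q4) -> (!q2 -> q1)), !q3.
      branch 2.1 (add ((q2 || q4) -> (!q2 -> q1)), q3):
        ((q2 || q4) -> (!q2 -> q1)): β-rule — branch into !(q2 || q4)  //  (!q2 -> q1).
          branch 2.1.1 (add !(q2 || q4)):
            !(q2 || q4): α-rule — add !q2, !q4.
            ○ open, literals {q2=false, q3=true, q4=false}.
          branch 2.1.2 (add (!q2 -> q1)):
            (!q2 -> q1): β-rule — branch into !!q2  //  q1.
              branch 2.1.2.1 (add !!q2):
                ○ open, literals {q2=true, q3=true}.
              branch 2.1.2.2 (add q1):
                ○ open, literals {q1=true, q3=true}.
      branch 2.2 (add !((q2 || q4) -> (!q2 -> q1)), !q3):
        !((q2 || q4) -> (!q2 -> q1)): α-rule — add (q2 || q4), !(!q2 -> q1).
        !(!q2 -> q1): α-rule — add !q2, !q1.
        (q2 || q4): β-rule — branch into q2  //  q4.
          branch 2.2.1 (add q2):
            × closes — contains both q2 and !q2.
          branch 2.2.2 (add q4):
            ○ open, literals {q1=false, q2=false, q3=false, q4=true}.
1 branch closed, 8 open.
Each open branch fixes some atoms; the unmentioned ones are free. Counting distinct full assignments: branch {q1=true, q2=true, q3=false, q4=false} (none free) contributes 1 new; branch {q1=true, q2=false, q3=false, q4=true} (none free) contributes 1 new; branch {q1=false, q2=true, q3=true, q4=false} (none free) contributes 1 new; branch {q1=false, q2=false, q3=true, q4=true} (none free) contributes 1 new; branch {q2=false, q3=true, q4=false} (q1) contributes 2 new; branch {q2=true, q3=true} (q4, q1) contributes 3 new; branch {q1=true, q3=true} (q4, q2) contributes 1 new; branch {q1=false, q2=false, q3=false, q4=true} (none free) contributes 1 new. Total: 11.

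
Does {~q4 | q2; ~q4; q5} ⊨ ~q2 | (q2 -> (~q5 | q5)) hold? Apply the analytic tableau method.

Initial set: {(~q4 | q2); ~q4; q5; ~(~q2 | (q2 -> (~q5 | q5)))}.
~(~q2 | (q2 -> (~q5 | q5))): α-rule — add ~~q2, ~(q2 -> (~q5 | q5)).
~(q2 -> (~q5 | q5)): α-rule — add q2, ~(~q5 | q5).
~(~q5 | q5): α-rule — add ~~q5, ~q5.
× closes — contains both q5 and ~q5.
All 1 branch closes.
Every branch closed, so the premises entail the conclusion.

Yes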